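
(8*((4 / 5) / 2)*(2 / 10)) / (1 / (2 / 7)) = 32 / 175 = 0.18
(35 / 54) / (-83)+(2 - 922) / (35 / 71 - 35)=29267849 / 1098090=26.65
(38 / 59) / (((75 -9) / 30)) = 190 / 649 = 0.29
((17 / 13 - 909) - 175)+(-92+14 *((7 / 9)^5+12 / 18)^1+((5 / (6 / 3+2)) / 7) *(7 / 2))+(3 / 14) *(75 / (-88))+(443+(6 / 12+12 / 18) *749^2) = 618301623698749 / 945728784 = 653783.23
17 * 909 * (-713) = -11017989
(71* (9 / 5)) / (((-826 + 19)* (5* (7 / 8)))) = -1704 / 47075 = -0.04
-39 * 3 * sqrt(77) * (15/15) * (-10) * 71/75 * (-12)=-66456 * sqrt(77)/5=-116629.81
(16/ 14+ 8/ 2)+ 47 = 365/ 7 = 52.14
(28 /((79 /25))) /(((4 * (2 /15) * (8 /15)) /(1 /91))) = 5625 /16432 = 0.34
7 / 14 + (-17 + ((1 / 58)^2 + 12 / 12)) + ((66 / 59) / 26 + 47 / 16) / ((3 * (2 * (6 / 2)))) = -2848673327 / 185773536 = -15.33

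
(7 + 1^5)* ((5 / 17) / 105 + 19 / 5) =54304 / 1785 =30.42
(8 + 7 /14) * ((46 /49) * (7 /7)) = 391 /49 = 7.98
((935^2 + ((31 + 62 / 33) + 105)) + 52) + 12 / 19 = 548258525 / 627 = 874415.51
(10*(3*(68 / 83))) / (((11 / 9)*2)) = 9180 / 913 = 10.05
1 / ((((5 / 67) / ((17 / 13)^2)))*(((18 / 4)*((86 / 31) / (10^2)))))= 12005060 / 65403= 183.56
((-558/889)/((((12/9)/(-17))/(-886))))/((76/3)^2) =-56731023/5134864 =-11.05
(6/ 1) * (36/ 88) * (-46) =-1242/ 11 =-112.91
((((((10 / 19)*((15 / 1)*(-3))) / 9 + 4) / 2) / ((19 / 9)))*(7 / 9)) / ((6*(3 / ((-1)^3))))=-91 / 6498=-0.01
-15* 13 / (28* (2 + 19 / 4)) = -65 / 63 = -1.03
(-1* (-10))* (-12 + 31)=190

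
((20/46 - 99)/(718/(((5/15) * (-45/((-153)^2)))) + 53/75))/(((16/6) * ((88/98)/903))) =22569288525/680373728672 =0.03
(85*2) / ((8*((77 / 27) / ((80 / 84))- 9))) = -3825 / 1081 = -3.54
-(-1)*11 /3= 11 /3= 3.67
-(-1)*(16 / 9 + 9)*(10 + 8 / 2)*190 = 258020 / 9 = 28668.89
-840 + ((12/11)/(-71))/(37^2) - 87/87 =-899187961/1069189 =-841.00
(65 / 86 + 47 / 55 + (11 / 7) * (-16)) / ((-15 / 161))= 252.58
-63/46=-1.37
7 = 7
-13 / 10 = -1.30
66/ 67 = 0.99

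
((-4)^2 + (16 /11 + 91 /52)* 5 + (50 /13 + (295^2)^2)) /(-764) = -4331956578017 /437008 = -9912762.65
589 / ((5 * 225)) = 589 / 1125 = 0.52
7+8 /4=9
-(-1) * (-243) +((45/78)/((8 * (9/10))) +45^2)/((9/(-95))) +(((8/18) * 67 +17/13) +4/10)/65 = -19728916619/912600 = -21618.36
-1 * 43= -43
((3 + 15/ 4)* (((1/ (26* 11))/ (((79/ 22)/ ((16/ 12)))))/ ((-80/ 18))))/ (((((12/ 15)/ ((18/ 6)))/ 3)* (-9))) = 81/ 32864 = 0.00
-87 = -87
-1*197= -197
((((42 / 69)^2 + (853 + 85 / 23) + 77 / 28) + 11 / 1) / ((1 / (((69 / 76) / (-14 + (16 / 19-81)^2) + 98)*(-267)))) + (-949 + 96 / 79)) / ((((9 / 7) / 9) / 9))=-2221663599492595359003 / 1547587595600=-1435565654.45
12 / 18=2 / 3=0.67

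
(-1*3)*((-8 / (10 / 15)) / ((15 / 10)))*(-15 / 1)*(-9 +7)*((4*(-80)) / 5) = -46080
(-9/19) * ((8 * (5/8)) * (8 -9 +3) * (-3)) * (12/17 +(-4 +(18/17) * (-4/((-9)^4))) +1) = -32.61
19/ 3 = 6.33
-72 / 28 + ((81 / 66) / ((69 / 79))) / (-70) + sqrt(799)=-13113 / 5060 + sqrt(799)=25.68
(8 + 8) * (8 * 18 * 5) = 11520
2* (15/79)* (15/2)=225/79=2.85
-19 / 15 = -1.27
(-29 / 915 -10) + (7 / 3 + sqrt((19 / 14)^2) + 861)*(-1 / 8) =-4034911 / 34160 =-118.12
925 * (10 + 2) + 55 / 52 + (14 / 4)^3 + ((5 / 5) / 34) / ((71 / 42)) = 1398877767 / 125528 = 11143.95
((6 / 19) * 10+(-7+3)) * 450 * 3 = -21600 / 19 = -1136.84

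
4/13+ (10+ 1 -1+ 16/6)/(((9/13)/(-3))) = -6386/117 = -54.58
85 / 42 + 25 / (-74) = 1310 / 777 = 1.69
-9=-9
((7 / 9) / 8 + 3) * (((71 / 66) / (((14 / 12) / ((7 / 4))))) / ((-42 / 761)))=-90.56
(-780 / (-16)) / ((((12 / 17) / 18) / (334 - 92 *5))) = -626535 / 4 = -156633.75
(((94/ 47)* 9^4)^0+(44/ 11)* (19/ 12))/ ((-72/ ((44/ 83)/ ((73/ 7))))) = -847/ 163593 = -0.01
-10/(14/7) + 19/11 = -36/11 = -3.27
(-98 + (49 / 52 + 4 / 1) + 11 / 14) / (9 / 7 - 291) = 33587 / 105456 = 0.32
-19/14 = -1.36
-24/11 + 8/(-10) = -164/55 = -2.98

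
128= 128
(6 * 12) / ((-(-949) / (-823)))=-59256 / 949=-62.44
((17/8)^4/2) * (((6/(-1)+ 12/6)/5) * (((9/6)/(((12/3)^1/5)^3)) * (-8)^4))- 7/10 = -31320599/320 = -97876.87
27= 27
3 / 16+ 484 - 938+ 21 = -6925 / 16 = -432.81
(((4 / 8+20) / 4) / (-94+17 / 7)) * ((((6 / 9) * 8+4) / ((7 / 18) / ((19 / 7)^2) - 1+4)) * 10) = -21757470 / 12715517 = -1.71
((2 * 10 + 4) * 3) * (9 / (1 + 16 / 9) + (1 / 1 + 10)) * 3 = 76896 / 25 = 3075.84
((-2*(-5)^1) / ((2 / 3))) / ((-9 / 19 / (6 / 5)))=-38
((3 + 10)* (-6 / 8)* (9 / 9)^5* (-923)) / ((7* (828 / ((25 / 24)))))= 299975 / 185472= 1.62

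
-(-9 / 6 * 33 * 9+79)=733 / 2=366.50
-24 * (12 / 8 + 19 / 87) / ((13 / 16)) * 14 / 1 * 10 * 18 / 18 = -206080 / 29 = -7106.21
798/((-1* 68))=-399/34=-11.74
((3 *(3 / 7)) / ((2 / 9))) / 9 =9 / 14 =0.64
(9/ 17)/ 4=9/ 68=0.13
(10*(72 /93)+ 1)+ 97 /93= 910 /93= 9.78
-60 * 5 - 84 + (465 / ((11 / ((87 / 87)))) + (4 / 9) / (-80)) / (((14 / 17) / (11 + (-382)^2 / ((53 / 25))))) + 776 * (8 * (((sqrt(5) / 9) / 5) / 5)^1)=6208 * sqrt(5) / 225 + 5190464579539 / 1469160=3533008.81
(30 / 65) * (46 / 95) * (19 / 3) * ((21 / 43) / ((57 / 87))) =56028 / 53105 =1.06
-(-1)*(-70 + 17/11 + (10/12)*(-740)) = -22609/33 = -685.12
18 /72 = 1 /4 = 0.25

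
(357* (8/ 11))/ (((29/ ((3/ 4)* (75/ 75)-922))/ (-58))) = 478380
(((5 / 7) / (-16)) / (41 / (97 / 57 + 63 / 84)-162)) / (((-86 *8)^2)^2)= 13 / 9478570097246208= 0.00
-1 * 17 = -17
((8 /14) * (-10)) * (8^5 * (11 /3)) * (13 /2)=-4462689.52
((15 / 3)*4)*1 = 20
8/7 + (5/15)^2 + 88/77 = 151/63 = 2.40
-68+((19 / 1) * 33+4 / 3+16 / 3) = 1697 / 3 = 565.67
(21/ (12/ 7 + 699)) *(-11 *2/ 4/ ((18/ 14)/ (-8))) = 15092/ 14715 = 1.03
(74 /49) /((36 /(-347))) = -12839 /882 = -14.56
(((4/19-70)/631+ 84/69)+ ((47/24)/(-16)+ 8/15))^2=2.30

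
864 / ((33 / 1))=288 / 11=26.18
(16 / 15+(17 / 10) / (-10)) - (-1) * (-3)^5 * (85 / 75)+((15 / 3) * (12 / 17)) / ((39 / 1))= -18193571 / 66300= -274.41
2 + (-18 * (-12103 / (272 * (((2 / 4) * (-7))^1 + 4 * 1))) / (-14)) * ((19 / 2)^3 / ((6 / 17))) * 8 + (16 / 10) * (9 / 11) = -2223598.75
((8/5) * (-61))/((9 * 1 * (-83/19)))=9272/3735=2.48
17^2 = 289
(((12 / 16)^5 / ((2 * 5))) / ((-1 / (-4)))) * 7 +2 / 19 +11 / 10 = 90943 / 48640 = 1.87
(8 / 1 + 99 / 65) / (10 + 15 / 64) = 39616 / 42575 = 0.93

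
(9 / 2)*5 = 45 / 2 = 22.50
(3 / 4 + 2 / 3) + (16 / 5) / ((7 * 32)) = 601 / 420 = 1.43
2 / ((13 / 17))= 2.62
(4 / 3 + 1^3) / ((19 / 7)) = 49 / 57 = 0.86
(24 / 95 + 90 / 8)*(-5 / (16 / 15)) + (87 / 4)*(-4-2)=-224253 / 1216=-184.42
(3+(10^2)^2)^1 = 10003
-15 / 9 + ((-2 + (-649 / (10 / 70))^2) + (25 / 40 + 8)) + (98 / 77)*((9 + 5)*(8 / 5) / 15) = 136216448669 / 6600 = 20638855.86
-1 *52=-52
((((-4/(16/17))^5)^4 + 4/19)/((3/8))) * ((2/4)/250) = 77220396726308275972141523/3917010173952000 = 19714116966.00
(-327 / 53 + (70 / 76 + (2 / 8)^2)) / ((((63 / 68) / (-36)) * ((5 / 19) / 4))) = 5682148 / 1855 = 3063.15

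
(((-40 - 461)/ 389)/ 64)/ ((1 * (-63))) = 167/ 522816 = 0.00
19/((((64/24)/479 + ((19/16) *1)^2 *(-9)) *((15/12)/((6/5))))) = -1.44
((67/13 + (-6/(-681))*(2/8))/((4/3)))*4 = 91293/5902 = 15.47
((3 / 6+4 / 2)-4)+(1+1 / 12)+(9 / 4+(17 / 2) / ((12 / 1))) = 61 / 24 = 2.54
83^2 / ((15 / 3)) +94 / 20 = 2765 / 2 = 1382.50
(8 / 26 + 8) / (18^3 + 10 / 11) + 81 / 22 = 33794361 / 9175166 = 3.68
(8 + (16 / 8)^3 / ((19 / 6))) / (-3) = -200 / 57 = -3.51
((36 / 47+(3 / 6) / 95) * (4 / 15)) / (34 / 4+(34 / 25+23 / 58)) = 199723 / 9960522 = 0.02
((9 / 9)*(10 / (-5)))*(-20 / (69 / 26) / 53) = 0.28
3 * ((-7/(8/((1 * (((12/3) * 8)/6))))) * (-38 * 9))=4788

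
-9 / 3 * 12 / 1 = -36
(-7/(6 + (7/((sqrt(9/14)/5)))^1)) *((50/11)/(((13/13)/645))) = 6095250/92543 - 11851875 *sqrt(14)/92543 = -413.33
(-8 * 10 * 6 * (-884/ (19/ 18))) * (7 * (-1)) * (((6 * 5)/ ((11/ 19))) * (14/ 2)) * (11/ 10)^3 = -6792641856/ 5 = -1358528371.20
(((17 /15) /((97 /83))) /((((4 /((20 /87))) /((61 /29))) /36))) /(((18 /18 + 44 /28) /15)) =6024970 /244731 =24.62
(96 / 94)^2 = 2304 / 2209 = 1.04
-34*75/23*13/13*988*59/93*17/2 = -421159700/713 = -590686.82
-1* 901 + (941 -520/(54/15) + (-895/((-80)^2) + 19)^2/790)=-1211430749071/11649024000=-103.99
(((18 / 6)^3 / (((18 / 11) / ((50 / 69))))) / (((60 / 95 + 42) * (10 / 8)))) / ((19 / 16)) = 0.19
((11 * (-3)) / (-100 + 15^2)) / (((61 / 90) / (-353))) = 209682 / 1525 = 137.50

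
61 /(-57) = -61 /57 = -1.07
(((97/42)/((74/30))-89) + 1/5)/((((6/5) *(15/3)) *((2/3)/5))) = -227567/2072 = -109.83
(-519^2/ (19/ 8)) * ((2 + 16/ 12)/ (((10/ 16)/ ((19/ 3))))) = -3830912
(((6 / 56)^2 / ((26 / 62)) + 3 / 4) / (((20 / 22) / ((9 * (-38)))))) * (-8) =14903163 / 6370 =2339.59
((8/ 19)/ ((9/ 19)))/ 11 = 8/ 99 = 0.08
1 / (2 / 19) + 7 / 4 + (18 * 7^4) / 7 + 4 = 6189.25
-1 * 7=-7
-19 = -19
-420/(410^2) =-21/8405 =-0.00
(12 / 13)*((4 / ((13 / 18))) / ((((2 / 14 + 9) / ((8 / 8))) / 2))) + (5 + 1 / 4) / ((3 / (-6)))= -3171 / 338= -9.38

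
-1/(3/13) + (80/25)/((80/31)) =-232/75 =-3.09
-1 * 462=-462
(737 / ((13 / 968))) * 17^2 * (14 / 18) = 1443240568 / 117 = 12335389.47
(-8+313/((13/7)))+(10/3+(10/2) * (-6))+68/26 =5323/39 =136.49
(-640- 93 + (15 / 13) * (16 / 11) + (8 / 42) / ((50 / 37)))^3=-165409415497059938569457 / 423141891046875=-390907681.32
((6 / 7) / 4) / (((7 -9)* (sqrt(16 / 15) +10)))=-225 / 20776 +3* sqrt(15) / 10388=-0.01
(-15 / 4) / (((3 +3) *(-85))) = 1 / 136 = 0.01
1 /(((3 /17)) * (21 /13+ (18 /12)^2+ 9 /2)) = 884 /1305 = 0.68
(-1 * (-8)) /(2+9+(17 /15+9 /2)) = 240 /499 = 0.48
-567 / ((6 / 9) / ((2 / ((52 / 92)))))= -39123 / 13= -3009.46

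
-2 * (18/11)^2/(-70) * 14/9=72/605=0.12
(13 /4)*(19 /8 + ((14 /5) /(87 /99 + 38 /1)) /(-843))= 445229889 /57683680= 7.72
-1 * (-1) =1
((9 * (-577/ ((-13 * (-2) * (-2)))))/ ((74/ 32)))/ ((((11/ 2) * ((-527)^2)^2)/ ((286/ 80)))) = 5193/ 14269678526585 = 0.00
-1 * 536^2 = -287296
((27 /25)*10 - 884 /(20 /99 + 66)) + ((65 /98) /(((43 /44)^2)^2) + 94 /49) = 253762195222 /2744835664865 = 0.09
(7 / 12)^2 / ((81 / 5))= 245 / 11664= 0.02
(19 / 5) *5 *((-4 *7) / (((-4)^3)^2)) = -133 / 1024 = -0.13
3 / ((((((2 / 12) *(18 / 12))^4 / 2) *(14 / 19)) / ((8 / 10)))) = 58368 / 35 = 1667.66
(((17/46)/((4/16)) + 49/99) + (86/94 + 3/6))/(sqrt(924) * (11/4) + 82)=-118930012/112905045 + 725183 * sqrt(231)/10264095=0.02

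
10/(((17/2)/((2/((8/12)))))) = 60/17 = 3.53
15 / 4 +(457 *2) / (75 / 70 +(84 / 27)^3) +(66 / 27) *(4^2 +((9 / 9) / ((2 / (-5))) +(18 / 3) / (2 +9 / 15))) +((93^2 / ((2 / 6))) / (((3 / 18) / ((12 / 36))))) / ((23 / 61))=157247563567981 / 1141927644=137703.61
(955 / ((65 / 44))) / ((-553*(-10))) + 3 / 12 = 52753 / 143780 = 0.37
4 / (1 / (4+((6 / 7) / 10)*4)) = 608 / 35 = 17.37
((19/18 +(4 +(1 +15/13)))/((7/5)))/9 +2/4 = 1129/1053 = 1.07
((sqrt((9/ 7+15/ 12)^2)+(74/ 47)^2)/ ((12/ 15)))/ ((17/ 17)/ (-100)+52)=12923625/ 107189516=0.12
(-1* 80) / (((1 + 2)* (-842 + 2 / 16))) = 128 / 4041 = 0.03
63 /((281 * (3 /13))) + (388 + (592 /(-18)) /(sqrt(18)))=381.22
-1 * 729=-729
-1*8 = -8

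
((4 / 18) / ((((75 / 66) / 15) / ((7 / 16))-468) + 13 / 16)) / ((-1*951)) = 2464 / 4924520505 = 0.00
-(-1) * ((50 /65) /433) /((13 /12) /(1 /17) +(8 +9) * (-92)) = -120 /104401063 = -0.00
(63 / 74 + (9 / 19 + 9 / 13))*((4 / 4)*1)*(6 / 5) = 110619 / 45695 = 2.42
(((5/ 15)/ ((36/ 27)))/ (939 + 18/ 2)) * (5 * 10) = 25/ 1896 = 0.01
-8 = -8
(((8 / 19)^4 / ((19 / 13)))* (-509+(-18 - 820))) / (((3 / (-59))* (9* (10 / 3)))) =705296384 / 37141485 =18.99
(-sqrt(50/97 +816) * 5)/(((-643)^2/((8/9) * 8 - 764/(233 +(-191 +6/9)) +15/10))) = 2663615 * sqrt(194)/11550111264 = 0.00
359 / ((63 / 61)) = 21899 / 63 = 347.60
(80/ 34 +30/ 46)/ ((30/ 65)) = 15275/ 2346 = 6.51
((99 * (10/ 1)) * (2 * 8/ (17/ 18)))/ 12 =23760/ 17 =1397.65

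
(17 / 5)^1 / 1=17 / 5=3.40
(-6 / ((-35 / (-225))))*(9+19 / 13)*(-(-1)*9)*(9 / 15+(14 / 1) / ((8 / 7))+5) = -842724 / 13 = -64824.92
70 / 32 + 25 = 435 / 16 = 27.19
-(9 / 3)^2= -9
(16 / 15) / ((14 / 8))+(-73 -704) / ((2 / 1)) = -387.89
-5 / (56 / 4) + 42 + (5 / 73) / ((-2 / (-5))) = 21367 / 511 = 41.81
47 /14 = 3.36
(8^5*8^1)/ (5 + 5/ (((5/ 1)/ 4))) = 262144/ 9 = 29127.11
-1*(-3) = 3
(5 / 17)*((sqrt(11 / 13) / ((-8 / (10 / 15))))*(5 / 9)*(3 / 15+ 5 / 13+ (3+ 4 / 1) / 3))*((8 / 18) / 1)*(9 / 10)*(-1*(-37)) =-21053*sqrt(143) / 465426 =-0.54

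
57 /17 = 3.35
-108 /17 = -6.35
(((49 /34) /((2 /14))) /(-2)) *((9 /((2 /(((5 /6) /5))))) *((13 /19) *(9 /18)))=-13377 /10336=-1.29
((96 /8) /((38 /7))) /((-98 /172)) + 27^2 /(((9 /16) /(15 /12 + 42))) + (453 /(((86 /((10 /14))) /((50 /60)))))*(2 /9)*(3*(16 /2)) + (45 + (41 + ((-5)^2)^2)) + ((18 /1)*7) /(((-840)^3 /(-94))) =36366516754133 /640528000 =56775.84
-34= -34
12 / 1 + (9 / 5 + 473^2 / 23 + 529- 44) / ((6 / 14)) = 23845.01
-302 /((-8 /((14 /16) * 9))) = 9513 /32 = 297.28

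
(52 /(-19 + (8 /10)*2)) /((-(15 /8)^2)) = 3328 /3915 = 0.85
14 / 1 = 14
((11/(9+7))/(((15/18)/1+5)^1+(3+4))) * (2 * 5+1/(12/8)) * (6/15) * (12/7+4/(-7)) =64/245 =0.26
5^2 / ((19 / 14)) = 350 / 19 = 18.42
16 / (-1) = -16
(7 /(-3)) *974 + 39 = -6701 /3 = -2233.67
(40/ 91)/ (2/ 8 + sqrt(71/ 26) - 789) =-504800/ 905812299 - 320 * sqrt(1846)/ 11775559887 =-0.00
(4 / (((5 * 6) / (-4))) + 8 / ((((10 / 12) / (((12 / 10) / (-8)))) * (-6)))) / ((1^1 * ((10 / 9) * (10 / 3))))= -99 / 1250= -0.08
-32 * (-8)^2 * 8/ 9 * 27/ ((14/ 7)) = -24576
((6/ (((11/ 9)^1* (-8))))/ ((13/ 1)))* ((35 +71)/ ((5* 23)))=-1431/ 32890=-0.04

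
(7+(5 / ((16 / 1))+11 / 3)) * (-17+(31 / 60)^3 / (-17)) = -1936067521 / 10368000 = -186.73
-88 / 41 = -2.15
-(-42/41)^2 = -1764/1681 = -1.05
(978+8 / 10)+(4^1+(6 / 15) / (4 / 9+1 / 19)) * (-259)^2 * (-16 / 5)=-2189590482 / 2125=-1030395.52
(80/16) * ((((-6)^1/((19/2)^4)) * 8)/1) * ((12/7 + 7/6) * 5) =-387200/912247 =-0.42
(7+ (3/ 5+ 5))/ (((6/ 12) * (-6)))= -21/ 5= -4.20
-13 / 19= -0.68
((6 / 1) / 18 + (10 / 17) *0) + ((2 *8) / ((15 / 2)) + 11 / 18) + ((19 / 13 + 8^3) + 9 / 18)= 302468 / 585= 517.04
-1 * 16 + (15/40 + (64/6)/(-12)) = -1189/72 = -16.51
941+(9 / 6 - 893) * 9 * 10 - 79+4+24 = -79345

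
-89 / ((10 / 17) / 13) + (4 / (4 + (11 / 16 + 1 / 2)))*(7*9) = -1592207 / 830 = -1918.32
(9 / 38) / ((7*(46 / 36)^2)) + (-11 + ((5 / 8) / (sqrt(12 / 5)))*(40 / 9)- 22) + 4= -2038895 / 70357 + 25*sqrt(15) / 54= -27.19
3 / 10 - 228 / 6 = -377 / 10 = -37.70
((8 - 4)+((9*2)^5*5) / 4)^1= 2361964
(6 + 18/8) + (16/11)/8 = 371/44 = 8.43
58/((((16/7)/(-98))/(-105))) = 1044435/4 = 261108.75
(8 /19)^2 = 64 /361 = 0.18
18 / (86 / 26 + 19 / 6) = 1404 / 505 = 2.78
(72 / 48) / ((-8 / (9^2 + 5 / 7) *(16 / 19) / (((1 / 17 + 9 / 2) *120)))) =-18951075 / 1904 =-9953.30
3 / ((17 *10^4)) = 3 / 170000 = 0.00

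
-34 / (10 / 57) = -969 / 5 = -193.80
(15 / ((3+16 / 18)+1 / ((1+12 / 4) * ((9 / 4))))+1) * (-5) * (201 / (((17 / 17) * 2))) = -19095 / 8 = -2386.88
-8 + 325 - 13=304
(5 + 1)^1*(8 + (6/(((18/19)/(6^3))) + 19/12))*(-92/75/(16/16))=-760426/75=-10139.01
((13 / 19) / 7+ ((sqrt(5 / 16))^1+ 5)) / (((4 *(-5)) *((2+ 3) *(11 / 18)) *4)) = -3051 / 146300 - 9 *sqrt(5) / 8800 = -0.02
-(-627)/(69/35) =318.04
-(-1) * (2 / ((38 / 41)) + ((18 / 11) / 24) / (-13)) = 23395 / 10868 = 2.15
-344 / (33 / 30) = -3440 / 11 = -312.73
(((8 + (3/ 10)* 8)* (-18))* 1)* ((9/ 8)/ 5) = -1053/ 25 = -42.12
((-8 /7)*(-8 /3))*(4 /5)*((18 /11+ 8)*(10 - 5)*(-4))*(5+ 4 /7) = -1411072 /539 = -2617.94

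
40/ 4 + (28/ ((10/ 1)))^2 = 446/ 25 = 17.84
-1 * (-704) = 704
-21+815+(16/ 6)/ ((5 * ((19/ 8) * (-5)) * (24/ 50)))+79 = 149267/ 171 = 872.91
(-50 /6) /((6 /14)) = -175 /9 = -19.44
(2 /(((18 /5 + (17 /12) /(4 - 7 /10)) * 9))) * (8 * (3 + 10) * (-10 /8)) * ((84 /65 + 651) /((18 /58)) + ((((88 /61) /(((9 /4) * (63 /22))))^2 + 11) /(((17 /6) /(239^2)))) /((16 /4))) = -11205035868619941260 /27040672655199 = -414377.11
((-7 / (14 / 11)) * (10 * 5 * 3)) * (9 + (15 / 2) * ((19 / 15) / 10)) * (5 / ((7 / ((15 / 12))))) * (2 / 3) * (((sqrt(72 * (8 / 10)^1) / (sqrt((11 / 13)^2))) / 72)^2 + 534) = -28931759275 / 11088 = -2609285.65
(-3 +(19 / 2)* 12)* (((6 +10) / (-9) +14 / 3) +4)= 2294 / 3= 764.67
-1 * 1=-1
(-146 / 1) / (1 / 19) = -2774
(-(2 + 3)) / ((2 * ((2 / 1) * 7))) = -0.18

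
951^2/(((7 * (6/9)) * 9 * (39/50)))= 2512225/91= 27606.87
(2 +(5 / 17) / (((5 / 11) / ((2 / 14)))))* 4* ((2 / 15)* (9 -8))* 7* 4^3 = 42496 / 85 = 499.95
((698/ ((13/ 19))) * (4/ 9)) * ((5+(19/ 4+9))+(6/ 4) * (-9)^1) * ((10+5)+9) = 742672/ 13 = 57128.62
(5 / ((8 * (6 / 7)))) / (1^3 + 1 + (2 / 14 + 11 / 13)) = 3185 / 13056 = 0.24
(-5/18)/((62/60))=-25/93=-0.27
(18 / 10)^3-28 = -22.17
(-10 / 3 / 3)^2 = 100 / 81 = 1.23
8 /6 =4 /3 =1.33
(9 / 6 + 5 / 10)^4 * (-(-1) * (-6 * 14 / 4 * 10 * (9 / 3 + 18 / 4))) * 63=-1587600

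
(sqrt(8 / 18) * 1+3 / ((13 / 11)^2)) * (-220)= -313940 / 507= -619.21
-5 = -5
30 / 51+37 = 639 / 17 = 37.59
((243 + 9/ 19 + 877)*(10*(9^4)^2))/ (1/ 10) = 91642164336900/ 19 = 4823271807205.26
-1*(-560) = 560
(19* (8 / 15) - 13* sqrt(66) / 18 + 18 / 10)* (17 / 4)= 3043 / 60 - 221* sqrt(66) / 72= 25.78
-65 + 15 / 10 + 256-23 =339 / 2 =169.50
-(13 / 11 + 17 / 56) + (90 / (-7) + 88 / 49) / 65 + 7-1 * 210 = -57360861 / 280280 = -204.66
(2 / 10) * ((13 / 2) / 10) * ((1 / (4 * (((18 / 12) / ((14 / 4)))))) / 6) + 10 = 72091 / 7200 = 10.01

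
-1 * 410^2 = -168100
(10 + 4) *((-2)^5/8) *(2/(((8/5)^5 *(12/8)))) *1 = -21875/3072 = -7.12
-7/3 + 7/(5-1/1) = -7/12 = -0.58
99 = 99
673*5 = 3365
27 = 27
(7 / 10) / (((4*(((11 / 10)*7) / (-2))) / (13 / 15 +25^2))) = -4694 / 165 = -28.45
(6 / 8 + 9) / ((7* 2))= 39 / 56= 0.70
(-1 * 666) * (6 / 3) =-1332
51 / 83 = 0.61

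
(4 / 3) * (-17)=-68 / 3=-22.67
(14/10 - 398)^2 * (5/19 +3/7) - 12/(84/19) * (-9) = 361851813/3325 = 108827.61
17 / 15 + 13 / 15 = 2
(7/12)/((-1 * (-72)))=7/864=0.01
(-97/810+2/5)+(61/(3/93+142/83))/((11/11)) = 1708667/48438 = 35.28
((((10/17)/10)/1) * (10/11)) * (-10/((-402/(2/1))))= 100/37587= 0.00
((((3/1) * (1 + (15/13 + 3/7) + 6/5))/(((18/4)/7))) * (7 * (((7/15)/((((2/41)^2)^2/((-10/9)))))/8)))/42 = -34041942767/1010880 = -33675.55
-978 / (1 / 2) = -1956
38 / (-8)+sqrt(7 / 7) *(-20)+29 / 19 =-1765 / 76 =-23.22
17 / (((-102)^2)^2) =1 / 6367248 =0.00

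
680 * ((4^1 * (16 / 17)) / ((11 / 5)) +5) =50200 / 11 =4563.64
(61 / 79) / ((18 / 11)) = 0.47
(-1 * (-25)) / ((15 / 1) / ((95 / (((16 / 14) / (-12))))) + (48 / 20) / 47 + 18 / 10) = 156275 / 11477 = 13.62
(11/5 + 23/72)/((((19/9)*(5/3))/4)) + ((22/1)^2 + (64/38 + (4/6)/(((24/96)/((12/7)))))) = 3279247/6650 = 493.12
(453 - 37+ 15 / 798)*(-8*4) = -1770576 / 133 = -13312.60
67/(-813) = -67/813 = -0.08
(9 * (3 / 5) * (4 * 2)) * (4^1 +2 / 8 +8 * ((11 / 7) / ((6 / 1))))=9594 / 35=274.11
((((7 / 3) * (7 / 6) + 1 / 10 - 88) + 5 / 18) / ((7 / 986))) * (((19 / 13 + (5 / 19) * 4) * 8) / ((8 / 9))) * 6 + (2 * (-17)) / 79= -1108835638532 / 682955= -1623585.21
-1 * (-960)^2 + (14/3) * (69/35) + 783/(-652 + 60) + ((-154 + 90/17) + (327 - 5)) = -46365795451/50320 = -921418.83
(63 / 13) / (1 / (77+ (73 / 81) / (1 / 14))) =50813 / 117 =434.30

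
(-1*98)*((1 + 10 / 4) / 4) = -343 / 4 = -85.75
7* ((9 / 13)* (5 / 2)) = 315 / 26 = 12.12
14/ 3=4.67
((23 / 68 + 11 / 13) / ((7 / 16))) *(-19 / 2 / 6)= -6631 / 1547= -4.29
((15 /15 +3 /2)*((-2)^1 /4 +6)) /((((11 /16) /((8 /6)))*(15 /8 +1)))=640 /69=9.28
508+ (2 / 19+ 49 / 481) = 4644505 / 9139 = 508.21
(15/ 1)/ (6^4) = 5/ 432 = 0.01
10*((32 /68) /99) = 80 /1683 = 0.05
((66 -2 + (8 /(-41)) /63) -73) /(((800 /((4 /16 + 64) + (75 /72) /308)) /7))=-2209043611 /436423680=-5.06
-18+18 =0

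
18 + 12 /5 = 102 /5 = 20.40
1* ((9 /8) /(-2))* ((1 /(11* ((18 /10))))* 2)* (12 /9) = -5 /66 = -0.08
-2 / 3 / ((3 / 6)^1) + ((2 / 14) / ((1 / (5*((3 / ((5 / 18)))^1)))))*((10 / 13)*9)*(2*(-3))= -87844 / 273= -321.77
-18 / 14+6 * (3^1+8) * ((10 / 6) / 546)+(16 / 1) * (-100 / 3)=-48632 / 91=-534.42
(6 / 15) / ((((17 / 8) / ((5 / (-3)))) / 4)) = -1.25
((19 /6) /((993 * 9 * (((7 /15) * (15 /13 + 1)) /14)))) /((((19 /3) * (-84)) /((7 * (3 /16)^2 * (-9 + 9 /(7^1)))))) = 585 /33216512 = 0.00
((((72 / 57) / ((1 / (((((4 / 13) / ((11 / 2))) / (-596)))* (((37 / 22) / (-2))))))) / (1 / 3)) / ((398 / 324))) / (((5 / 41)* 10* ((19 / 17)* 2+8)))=0.00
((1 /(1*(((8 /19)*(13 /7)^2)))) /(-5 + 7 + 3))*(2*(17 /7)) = 2261 /3380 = 0.67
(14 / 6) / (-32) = -7 / 96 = -0.07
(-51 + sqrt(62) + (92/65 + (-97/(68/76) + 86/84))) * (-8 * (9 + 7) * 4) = 1864984832/23205 - 512 * sqrt(62) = 76338.46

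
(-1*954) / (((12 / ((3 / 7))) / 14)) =-477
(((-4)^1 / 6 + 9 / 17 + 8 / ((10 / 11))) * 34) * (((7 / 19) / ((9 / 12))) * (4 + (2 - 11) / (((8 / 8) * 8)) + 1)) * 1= 479353 / 855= 560.65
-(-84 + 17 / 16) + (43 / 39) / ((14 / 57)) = 127293 / 1456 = 87.43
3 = 3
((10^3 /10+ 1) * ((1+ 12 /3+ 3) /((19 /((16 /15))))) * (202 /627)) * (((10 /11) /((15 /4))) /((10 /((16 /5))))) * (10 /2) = 5.67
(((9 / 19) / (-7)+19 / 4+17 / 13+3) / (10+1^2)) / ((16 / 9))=559575 / 1217216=0.46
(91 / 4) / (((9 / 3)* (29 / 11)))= 1001 / 348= 2.88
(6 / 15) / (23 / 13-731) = -0.00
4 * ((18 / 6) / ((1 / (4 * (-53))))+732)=384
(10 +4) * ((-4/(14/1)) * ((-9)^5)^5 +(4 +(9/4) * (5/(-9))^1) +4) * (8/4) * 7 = 40202287310743744971135267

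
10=10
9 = 9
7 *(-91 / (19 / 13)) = -8281 / 19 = -435.84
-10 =-10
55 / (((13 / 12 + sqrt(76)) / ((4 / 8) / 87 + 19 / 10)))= -474188 / 312475 + 875424*sqrt(19) / 312475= 10.69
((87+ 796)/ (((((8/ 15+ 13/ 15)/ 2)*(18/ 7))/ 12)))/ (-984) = -4415/ 738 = -5.98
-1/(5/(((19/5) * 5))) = -19/5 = -3.80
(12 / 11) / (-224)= -3 / 616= -0.00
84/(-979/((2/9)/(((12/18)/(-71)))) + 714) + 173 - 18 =2772923/17877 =155.11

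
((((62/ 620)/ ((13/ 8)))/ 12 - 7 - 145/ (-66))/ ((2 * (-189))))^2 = 5230369/ 32464832400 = 0.00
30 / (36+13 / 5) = 0.78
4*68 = 272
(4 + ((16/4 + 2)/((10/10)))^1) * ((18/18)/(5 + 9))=5/7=0.71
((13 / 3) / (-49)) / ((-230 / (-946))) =-6149 / 16905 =-0.36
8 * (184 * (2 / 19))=2944 / 19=154.95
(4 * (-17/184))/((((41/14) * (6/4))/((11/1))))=-2618/2829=-0.93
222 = 222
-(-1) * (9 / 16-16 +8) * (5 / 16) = -595 / 256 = -2.32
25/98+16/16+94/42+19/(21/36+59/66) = 16.35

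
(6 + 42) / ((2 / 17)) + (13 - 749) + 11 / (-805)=-264051 / 805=-328.01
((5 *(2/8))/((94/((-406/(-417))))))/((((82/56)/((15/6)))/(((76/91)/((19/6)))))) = 0.01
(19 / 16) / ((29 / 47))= 1.92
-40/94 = -0.43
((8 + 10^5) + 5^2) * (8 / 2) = 400132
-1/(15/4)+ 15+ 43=866/15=57.73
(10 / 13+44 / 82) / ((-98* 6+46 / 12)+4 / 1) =-4176 / 1855373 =-0.00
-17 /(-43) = 17 /43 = 0.40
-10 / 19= -0.53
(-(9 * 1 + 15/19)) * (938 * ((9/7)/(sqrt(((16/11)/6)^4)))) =-61070031/304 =-200888.26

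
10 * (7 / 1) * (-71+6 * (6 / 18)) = -4830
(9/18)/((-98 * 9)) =-0.00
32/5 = 6.40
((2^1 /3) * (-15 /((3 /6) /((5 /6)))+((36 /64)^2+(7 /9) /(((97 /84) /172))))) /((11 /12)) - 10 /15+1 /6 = 6740227 /102432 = 65.80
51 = 51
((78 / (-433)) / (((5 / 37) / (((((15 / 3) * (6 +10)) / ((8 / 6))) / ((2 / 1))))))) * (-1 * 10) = 173160 / 433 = 399.91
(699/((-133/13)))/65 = -699/665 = -1.05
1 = 1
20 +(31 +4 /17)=871 /17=51.24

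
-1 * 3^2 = -9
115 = 115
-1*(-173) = 173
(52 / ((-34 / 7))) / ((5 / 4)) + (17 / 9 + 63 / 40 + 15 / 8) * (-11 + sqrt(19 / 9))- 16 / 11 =-462805 / 6732 + 961 * sqrt(19) / 540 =-60.99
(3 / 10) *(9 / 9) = 3 / 10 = 0.30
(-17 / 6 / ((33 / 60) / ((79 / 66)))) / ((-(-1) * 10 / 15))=-6715 / 726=-9.25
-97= -97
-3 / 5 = -0.60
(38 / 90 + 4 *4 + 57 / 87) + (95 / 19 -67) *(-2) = 184106 / 1305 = 141.08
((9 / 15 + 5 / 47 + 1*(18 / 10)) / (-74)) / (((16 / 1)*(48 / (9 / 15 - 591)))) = 72447 / 2782400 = 0.03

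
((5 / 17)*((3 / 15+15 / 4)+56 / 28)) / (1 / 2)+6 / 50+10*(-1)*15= -146.38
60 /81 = 20 /27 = 0.74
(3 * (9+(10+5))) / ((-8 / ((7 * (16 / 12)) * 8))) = -672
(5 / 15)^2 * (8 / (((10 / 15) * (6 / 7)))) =14 / 9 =1.56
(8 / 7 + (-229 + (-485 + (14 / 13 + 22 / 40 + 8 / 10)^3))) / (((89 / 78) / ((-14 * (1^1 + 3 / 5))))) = 257836688589 / 18801250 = 13713.81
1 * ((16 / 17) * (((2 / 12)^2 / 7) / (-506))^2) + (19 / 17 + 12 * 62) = 12872292599629 / 17275517028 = 745.12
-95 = -95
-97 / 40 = -2.42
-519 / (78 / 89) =-15397 / 26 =-592.19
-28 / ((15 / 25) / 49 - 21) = 3430 / 2571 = 1.33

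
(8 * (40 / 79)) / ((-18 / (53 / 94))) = -4240 / 33417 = -0.13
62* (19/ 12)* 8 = 2356/ 3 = 785.33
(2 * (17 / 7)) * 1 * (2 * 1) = 68 / 7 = 9.71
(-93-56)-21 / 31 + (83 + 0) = -2067 / 31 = -66.68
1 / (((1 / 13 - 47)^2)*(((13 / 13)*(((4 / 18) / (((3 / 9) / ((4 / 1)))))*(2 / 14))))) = 3549 / 2976800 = 0.00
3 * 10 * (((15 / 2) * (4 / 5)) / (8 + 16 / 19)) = 285 / 14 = 20.36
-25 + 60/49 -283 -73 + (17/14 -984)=-133531/98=-1362.56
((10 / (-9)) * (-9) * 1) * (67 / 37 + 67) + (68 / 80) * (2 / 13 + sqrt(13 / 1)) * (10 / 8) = 17 * sqrt(13) / 16 + 2648469 / 3848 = 692.10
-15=-15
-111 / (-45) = 2.47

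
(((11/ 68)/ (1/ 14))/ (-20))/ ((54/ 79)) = -6083/ 36720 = -0.17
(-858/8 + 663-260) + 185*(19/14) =15311/28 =546.82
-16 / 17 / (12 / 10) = -40 / 51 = -0.78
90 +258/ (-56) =2391/ 28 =85.39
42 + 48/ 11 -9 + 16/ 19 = 7985/ 209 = 38.21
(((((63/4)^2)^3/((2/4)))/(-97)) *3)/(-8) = 187570506627/1589248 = 118024.69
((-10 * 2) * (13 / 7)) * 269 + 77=-9914.43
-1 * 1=-1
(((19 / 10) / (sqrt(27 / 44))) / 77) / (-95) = -0.00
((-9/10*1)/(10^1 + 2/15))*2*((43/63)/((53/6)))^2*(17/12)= -31433/20921432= -0.00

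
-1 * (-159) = 159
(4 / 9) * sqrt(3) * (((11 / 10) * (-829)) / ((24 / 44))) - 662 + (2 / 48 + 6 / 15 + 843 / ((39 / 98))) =2272529 / 1560 - 100309 * sqrt(3) / 135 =169.78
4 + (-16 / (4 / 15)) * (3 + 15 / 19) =-4244 / 19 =-223.37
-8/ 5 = -1.60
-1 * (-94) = 94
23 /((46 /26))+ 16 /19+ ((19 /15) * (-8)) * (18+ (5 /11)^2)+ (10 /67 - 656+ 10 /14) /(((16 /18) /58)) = -2776550854559 /64693860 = -42918.31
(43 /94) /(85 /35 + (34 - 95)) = -0.01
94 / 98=47 / 49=0.96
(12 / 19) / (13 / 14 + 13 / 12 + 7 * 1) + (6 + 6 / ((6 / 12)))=259902 / 14383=18.07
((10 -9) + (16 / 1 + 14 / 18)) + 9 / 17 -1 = 2648 / 153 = 17.31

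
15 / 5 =3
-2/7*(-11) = 22/7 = 3.14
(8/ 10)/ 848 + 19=20141/ 1060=19.00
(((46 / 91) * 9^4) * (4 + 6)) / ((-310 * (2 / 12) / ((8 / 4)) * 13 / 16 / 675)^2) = 34299389.33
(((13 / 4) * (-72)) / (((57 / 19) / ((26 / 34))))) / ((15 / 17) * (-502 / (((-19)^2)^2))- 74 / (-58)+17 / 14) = -1375668476 / 57353073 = -23.99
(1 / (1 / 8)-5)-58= -55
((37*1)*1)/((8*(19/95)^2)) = 925/8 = 115.62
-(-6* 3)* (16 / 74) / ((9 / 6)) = 96 / 37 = 2.59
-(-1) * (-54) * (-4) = 216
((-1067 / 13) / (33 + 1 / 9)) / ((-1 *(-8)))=-9603 / 30992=-0.31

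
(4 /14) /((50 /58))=58 /175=0.33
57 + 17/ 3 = 188/ 3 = 62.67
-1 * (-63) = 63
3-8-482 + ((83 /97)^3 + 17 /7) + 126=-2286806721 /6388711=-357.94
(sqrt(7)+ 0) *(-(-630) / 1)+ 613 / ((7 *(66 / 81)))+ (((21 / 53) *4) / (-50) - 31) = 15598057 / 204050+ 630 *sqrt(7) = 1743.27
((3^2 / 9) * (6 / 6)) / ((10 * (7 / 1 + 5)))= 1 / 120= 0.01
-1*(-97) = 97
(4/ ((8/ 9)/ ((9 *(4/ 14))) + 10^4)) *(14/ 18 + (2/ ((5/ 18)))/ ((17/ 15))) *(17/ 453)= 0.00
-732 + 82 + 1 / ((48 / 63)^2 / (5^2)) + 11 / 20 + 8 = -765931 / 1280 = -598.38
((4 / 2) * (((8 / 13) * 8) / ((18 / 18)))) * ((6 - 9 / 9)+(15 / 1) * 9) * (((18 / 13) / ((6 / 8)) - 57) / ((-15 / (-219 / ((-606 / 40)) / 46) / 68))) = 108308.31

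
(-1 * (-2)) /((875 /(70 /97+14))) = 408 /12125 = 0.03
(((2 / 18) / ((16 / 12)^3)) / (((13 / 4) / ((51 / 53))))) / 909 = 17 / 1113424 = 0.00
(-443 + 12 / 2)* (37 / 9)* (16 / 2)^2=-114979.56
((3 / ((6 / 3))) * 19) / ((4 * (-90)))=-19 / 240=-0.08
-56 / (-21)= 8 / 3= 2.67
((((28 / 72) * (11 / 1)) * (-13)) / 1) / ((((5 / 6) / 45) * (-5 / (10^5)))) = 60060000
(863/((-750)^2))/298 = 863/167625000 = 0.00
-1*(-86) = 86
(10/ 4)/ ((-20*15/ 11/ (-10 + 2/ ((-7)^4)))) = 33011/ 36015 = 0.92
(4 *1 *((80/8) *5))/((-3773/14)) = -400/539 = -0.74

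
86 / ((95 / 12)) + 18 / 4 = 2919 / 190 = 15.36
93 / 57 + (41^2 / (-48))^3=-90248552227 / 2101248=-42949.98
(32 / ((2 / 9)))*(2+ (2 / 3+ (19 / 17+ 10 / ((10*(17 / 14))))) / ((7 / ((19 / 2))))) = 13560 / 17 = 797.65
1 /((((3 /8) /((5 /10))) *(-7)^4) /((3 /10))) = 2 /12005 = 0.00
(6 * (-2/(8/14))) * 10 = -210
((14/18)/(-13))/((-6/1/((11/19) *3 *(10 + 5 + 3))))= 77/247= 0.31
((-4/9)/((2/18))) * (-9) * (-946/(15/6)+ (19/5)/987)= -4481724/329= -13622.26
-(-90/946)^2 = -2025/223729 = -0.01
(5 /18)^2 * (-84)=-175 /27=-6.48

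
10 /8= 5 /4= 1.25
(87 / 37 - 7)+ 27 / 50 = -7601 / 1850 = -4.11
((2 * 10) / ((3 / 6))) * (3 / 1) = 120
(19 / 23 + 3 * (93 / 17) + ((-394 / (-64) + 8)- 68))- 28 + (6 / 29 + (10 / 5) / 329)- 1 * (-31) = -3986346673 / 119376992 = -33.39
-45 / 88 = -0.51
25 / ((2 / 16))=200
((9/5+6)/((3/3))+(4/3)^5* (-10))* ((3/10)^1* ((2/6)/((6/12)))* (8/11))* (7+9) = -485504/6075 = -79.92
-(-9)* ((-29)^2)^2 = 6365529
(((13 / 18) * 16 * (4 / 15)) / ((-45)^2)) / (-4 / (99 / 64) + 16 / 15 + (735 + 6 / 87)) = 132704 / 63970400025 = 0.00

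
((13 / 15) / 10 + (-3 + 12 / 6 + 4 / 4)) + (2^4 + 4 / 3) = 871 / 50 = 17.42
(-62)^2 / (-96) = -961 / 24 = -40.04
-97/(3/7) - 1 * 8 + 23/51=-3976/17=-233.88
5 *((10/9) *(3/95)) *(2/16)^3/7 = 5/102144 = 0.00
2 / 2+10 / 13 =23 / 13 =1.77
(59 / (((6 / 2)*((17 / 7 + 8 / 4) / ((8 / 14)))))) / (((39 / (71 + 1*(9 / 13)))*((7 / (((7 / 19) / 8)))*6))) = 13747 / 2687607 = 0.01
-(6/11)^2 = -36/121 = -0.30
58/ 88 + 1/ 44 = 15/ 22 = 0.68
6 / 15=2 / 5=0.40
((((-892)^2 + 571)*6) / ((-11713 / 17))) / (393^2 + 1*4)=-4777410 / 106418117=-0.04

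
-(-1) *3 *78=234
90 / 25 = 18 / 5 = 3.60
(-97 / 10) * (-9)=873 / 10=87.30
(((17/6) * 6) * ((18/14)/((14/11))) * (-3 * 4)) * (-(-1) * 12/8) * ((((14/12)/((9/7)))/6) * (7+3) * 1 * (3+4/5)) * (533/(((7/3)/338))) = -960130743/7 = -137161534.71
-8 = -8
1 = 1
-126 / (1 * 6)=-21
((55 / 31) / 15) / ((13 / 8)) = 88 / 1209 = 0.07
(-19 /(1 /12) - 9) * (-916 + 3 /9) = 217013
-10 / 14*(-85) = 425 / 7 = 60.71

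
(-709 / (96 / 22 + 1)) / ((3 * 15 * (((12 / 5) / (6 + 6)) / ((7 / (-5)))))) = 54593 / 2655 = 20.56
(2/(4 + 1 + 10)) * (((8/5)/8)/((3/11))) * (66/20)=121/375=0.32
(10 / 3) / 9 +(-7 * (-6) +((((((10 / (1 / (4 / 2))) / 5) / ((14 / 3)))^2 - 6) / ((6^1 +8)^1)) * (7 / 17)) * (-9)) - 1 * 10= 759389 / 22491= 33.76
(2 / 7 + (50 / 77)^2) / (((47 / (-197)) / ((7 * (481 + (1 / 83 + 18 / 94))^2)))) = -2911415405340026250 / 605805440009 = -4805858.80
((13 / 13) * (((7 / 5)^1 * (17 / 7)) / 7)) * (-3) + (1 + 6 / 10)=1 / 7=0.14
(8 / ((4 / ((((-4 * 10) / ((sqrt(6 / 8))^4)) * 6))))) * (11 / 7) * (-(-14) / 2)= -28160 / 3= -9386.67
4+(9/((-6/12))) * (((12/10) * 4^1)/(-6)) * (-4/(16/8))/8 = 2/5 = 0.40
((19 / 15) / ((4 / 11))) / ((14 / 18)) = 627 / 140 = 4.48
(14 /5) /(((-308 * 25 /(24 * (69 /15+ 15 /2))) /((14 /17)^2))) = -12936 /180625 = -0.07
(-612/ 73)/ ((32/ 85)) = -13005/ 584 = -22.27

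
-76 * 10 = -760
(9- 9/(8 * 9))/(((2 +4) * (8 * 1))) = 71/384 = 0.18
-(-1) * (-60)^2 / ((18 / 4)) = 800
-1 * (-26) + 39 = 65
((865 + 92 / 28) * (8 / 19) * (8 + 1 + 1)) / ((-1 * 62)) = -58.97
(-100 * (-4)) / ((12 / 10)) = 1000 / 3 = 333.33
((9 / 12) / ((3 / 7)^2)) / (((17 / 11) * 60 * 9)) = 539 / 110160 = 0.00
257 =257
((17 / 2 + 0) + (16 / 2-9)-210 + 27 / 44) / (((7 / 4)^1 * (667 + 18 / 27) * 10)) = -3807 / 220330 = -0.02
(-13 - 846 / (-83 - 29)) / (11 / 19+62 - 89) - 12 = -331549 / 28112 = -11.79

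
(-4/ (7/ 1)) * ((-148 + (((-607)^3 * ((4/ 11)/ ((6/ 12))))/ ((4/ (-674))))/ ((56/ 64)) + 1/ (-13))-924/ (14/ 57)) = -125414930505076/ 7007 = -17898520123.46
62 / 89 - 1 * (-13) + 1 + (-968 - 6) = -959.30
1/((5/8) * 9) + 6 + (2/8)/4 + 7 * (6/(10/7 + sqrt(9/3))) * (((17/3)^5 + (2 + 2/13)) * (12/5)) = -1158113114731/1319760 + 10133561816 * sqrt(3)/16497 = 186423.59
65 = 65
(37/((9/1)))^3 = 50653/729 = 69.48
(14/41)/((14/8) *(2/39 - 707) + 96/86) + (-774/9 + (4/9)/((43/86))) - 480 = -565.11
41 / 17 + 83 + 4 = 1520 / 17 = 89.41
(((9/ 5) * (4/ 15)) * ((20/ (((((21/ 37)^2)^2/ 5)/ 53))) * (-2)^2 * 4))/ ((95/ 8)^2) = 1627431452672/ 585063675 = 2781.63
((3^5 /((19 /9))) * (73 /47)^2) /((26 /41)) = 477835443 /1091246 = 437.88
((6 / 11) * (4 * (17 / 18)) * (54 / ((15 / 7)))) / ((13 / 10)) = 5712 / 143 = 39.94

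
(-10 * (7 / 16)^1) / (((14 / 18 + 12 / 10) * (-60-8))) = 1575 / 48416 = 0.03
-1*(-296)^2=-87616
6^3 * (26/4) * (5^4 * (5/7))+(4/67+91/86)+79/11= 278092207343/443674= 626794.01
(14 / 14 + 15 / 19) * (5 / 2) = 85 / 19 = 4.47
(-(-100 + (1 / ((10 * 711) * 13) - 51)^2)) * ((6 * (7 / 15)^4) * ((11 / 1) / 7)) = -80616921787325693 / 72084135093750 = -1118.37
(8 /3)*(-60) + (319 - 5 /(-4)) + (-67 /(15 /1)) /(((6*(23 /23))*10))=72079 /450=160.18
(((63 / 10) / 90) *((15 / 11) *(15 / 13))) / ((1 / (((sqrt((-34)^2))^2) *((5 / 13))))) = 91035 / 1859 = 48.97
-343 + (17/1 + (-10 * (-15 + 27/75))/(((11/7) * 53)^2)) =-553983202/1699445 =-325.98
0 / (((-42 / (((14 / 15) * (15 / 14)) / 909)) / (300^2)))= 0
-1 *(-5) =5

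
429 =429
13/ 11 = 1.18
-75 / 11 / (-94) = 75 / 1034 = 0.07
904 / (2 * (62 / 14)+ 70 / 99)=156618 / 1657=94.52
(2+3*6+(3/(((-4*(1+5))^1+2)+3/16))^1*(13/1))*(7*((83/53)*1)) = 3692836/18497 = 199.65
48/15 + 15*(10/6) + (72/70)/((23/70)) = 3603/115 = 31.33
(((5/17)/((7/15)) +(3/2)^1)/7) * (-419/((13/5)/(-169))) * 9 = 124273305/1666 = 74593.82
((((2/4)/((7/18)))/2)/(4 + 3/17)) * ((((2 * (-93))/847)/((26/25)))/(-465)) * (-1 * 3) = -2295/10944934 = -0.00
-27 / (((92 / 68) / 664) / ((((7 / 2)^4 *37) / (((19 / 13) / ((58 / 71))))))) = -1275927542253 / 31027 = -41123136.05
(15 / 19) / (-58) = -15 / 1102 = -0.01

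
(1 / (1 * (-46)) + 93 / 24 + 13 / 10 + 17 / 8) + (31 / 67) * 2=8.20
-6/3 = -2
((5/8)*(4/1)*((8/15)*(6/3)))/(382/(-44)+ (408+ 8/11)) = 176/26403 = 0.01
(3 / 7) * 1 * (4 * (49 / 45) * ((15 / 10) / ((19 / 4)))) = 56 / 95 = 0.59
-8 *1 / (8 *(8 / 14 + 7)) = -0.13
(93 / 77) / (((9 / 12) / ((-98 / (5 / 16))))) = -505.02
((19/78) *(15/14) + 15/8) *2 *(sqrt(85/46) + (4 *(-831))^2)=1555 *sqrt(3910)/16744 + 4295289420/91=47200988.44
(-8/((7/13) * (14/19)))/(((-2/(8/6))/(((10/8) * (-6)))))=-4940/49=-100.82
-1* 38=-38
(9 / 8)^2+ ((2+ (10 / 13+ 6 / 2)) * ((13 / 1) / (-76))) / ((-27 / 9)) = 1939 / 1216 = 1.59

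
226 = 226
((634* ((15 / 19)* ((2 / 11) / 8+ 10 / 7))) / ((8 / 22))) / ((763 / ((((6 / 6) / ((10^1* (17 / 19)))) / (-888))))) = -141699 / 430014592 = -0.00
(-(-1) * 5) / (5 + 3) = 5 / 8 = 0.62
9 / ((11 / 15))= 135 / 11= 12.27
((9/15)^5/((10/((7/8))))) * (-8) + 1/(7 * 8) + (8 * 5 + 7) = 41092997/875000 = 46.96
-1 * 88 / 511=-88 / 511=-0.17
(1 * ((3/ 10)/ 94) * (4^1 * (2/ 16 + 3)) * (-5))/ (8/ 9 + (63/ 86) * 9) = -29025/ 1088708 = -0.03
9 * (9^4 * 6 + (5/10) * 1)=708597/2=354298.50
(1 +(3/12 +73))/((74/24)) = 891/37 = 24.08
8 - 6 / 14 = 53 / 7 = 7.57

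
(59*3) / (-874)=-177 / 874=-0.20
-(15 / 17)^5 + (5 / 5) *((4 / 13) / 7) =-63423697 / 129206987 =-0.49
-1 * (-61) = 61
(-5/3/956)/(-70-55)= 1/71700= 0.00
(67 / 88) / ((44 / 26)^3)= 147199 / 937024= 0.16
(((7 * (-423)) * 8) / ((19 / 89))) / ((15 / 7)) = -4919208 / 95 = -51781.14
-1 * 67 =-67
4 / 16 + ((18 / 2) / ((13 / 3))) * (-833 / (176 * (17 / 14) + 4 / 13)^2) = 2981551 / 14048688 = 0.21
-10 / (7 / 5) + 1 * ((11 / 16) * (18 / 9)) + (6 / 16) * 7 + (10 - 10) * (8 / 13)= -22 / 7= -3.14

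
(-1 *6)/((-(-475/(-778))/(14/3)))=21784/475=45.86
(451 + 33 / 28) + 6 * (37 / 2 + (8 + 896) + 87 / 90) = 839017 / 140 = 5992.98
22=22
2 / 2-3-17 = -19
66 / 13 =5.08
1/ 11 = 0.09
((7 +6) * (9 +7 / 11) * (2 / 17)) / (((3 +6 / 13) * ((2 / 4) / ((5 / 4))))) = 10.64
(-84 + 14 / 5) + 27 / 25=-2003 / 25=-80.12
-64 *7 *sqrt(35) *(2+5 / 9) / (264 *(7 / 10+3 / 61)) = -785680 *sqrt(35) / 135729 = -34.25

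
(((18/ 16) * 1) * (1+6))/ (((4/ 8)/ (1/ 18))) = 7/ 8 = 0.88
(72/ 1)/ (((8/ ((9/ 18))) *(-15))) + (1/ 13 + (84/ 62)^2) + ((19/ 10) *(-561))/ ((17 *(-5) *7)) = 7441948/ 2186275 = 3.40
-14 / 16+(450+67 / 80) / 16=34947 / 1280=27.30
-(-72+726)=-654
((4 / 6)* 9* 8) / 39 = 16 / 13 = 1.23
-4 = -4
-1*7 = -7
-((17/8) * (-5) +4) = 6.62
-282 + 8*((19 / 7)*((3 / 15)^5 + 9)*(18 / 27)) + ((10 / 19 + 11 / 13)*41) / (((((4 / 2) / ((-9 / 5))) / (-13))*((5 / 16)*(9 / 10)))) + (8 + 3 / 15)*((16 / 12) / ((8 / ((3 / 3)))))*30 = 397249843 / 178125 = 2230.17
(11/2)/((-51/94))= -517/51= -10.14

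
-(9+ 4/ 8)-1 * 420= -859/ 2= -429.50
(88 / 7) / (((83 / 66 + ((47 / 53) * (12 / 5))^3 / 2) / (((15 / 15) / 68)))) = 27021175500 / 888335193613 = 0.03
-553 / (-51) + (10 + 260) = 14323 / 51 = 280.84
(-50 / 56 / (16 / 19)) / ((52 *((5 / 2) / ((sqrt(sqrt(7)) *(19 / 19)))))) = -95 *7^(1 / 4) / 11648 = -0.01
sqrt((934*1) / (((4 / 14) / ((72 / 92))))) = 3*sqrt(150374) / 23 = 50.58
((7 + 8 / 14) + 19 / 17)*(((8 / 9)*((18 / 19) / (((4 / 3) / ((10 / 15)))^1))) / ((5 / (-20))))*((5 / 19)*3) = -496320 / 42959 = -11.55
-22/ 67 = -0.33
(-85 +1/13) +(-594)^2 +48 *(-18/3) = 4582020/13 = 352463.08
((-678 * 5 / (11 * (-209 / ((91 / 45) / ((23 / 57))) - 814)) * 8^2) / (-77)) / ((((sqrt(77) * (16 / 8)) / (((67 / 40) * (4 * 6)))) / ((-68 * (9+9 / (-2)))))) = 17347644288 * sqrt(77) / 725505473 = 209.82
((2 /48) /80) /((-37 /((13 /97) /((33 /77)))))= -0.00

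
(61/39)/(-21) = -61/819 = -0.07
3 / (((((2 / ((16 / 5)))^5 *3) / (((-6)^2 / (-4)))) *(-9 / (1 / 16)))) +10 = 33298 / 3125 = 10.66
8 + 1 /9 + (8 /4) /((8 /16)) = 109 /9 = 12.11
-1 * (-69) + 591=660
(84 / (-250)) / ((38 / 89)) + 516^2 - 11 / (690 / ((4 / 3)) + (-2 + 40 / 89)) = 5279540914969 / 19828875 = 266255.19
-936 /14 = -468 /7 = -66.86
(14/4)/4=7/8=0.88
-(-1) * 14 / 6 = 2.33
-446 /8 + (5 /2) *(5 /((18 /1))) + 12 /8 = -482 /9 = -53.56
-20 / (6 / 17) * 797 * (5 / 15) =-135490 / 9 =-15054.44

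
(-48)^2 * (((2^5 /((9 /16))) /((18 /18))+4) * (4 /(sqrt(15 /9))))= 561152 * sqrt(15) /5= 434666.47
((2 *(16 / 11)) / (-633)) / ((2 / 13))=-208 / 6963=-0.03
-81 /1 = -81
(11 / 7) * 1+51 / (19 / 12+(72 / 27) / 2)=667 / 35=19.06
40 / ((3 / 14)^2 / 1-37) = -7840 / 7243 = -1.08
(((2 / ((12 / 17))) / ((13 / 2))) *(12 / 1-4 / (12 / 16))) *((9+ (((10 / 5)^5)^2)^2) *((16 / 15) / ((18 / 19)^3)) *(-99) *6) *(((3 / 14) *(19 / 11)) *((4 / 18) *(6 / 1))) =-74339039307040 / 66339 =-1120593305.70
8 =8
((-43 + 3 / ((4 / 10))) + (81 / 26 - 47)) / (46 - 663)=1032 / 8021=0.13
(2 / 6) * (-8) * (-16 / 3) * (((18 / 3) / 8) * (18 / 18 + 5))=64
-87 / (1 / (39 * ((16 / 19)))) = -54288 / 19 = -2857.26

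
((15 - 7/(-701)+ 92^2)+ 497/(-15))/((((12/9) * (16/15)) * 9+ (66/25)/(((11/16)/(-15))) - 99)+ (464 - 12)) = 88808393/3240723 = 27.40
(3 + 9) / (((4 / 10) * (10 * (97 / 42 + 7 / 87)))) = 3654 / 2911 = 1.26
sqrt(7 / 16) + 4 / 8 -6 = -11 / 2 + sqrt(7) / 4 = -4.84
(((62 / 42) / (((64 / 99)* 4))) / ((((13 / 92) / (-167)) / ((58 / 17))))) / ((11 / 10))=-51795885 / 24752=-2092.59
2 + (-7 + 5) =0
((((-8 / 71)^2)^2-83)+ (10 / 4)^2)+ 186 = 109.25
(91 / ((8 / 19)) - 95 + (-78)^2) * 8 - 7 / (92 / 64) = 1141631 / 23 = 49636.13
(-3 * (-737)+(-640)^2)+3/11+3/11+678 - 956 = 4526869/11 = 411533.55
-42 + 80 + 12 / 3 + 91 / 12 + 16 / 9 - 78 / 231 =141437 / 2772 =51.02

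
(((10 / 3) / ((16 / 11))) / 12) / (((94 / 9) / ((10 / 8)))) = 0.02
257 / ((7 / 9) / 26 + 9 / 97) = 5833386 / 2785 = 2094.57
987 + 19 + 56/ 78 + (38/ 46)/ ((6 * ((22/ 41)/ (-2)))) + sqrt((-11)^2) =6691173/ 6578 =1017.20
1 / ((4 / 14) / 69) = 483 / 2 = 241.50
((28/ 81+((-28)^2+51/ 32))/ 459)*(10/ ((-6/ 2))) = -10185775/ 1784592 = -5.71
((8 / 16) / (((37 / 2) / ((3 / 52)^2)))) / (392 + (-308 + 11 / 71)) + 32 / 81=0.40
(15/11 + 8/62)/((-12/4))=-509/1023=-0.50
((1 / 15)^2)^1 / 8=1 / 1800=0.00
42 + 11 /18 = 42.61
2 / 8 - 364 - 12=-1503 / 4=-375.75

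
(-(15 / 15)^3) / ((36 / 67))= -67 / 36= -1.86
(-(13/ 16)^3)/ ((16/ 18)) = -19773/ 32768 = -0.60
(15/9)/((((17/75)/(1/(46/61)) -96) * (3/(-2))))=0.01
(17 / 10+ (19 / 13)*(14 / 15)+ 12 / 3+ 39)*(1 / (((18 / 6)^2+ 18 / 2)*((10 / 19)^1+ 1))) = 68267 / 40716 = 1.68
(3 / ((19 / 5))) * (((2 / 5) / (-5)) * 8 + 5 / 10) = -21 / 190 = -0.11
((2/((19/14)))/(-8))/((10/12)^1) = -21/95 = -0.22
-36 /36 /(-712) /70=1 /49840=0.00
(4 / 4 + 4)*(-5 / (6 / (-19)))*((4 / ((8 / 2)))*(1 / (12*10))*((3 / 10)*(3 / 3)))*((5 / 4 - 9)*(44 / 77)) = -589 / 672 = -0.88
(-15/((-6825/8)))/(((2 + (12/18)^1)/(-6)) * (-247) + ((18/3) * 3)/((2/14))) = 36/482755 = 0.00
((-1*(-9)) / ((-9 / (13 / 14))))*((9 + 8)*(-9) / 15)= 663 / 70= 9.47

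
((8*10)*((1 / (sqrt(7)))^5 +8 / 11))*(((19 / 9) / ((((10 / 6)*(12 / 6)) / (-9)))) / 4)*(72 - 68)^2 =-14592 / 11 - 1824*sqrt(7) / 343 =-1340.61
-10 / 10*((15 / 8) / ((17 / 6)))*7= -315 / 68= -4.63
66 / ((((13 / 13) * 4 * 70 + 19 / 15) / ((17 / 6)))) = 2805 / 4219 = 0.66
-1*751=-751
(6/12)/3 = 1/6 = 0.17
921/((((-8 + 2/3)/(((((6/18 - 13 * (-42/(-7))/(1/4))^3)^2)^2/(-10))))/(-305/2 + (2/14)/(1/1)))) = -196853031731967681137809255794091796875/122472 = -1607330914265854082058015000000000.00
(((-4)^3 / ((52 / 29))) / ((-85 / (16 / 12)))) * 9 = 5568 / 1105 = 5.04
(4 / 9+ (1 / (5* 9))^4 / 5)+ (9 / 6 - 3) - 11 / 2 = -6.56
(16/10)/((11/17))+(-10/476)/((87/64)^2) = 121933496/49539105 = 2.46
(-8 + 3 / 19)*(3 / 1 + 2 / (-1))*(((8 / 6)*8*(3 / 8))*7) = -4172 / 19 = -219.58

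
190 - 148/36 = 1673/9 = 185.89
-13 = -13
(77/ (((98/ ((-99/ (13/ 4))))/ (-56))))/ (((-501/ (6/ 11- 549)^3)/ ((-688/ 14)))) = -3625765029615744/ 167167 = -21689478363.65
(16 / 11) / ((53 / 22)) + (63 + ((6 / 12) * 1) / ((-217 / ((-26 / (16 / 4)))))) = 2926717 / 46004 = 63.62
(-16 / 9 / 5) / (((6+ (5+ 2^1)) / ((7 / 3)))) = -112 / 1755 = -0.06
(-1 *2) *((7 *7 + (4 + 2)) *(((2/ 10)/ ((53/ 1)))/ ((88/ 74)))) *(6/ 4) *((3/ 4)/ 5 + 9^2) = -180153/ 4240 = -42.49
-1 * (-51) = 51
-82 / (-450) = 41 / 225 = 0.18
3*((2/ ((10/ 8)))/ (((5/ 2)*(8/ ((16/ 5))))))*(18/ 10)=864/ 625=1.38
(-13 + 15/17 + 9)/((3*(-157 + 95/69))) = 1219/182546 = 0.01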